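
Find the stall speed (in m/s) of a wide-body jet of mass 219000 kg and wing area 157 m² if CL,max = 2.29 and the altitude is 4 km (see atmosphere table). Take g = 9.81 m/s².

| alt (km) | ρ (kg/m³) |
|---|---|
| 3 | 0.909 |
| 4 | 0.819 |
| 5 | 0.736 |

V_stall = 121 m/s

At 4 km, from the table: ρ = 0.819 kg/m³.
At stall, lift equals weight: L = W = m·g = 219000 × 9.81 = 2.148×10^6 N.
From L = ½ρV²S·CL,max = W: V_stall = √(2W/(ρSCL,max)) = √(2·2.148×10^6/(0.819·157·2.29))
V_stall = √14590 = 121 m/s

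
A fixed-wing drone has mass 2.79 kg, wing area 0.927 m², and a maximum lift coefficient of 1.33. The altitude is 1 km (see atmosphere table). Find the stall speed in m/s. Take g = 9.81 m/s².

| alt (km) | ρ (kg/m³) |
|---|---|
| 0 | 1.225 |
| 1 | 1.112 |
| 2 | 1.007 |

At 1 km, from the table: ρ = 1.112 kg/m³.
Weight W = mg = 2.79 × 9.81 = 27.37 N.
V_stall = √(2W/(ρ·S·CL,max)) = √(2 × 27.37 / (1.112 × 0.927 × 1.33))
V_stall = √39.93 = 6.32 m/s

V_stall = 6.32 m/s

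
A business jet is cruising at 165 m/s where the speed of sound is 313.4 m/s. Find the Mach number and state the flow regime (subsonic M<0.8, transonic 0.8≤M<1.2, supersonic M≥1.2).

M = v/a = 165 / 313.4 = 0.526
M = 0.526 → subsonic.

M = 0.526 (subsonic)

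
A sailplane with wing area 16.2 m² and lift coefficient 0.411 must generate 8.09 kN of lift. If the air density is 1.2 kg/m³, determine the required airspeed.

L = ½ρv²S·CL ⇒ v = √(2L/(ρ·S·CL))
v = √(2 × 8090 / (1.2 × 16.2 × 0.411)) = √2025 = 45 m/s

v = 45 m/s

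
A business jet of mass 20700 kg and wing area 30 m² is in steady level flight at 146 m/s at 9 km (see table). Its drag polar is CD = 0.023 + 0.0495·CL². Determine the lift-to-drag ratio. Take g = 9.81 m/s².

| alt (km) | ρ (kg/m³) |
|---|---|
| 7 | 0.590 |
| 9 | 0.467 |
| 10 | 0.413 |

L/D = 11.9

At 9 km, from the table: ρ = 0.467 kg/m³.
In steady level flight, lift balances weight: W = mg = 20700 × 9.81 = 2.0307×10^5 N.
q = ½ρv² = ½ × 0.467 × 146² = 4977 Pa.
CL = W/(q·S) = 2.0307×10^5 / (4977 × 30) = 1.36.
CD = 0.023 + 0.0495 × 1.36² = 0.1145.
L/D = CL/CD = 1.36 / 0.1145 = 11.9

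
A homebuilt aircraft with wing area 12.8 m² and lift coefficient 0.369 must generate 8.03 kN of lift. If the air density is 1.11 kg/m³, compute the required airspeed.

L = ½ρv²S·CL ⇒ v = √(2L/(ρ·S·CL))
v = √(2 × 8030 / (1.11 × 12.8 × 0.369)) = √3063 = 55.3 m/s

v = 55.3 m/s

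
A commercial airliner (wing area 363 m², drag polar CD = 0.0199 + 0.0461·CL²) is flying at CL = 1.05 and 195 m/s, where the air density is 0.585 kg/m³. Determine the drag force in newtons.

D = 2.86×10^5 N

CD = 0.0199 + 0.0461 × 1.05² = 0.07073
D = ½ρv²S·CD = ½ × 0.585 × 195² × 363 × 0.07073 = 2.86×10^5 N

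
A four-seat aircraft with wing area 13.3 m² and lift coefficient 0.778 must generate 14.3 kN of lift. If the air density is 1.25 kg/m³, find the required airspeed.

v = 47 m/s

L = ½ρv²S·CL ⇒ v = √(2L/(ρ·S·CL))
v = √(2 × 14300 / (1.25 × 13.3 × 0.778)) = √2211 = 47 m/s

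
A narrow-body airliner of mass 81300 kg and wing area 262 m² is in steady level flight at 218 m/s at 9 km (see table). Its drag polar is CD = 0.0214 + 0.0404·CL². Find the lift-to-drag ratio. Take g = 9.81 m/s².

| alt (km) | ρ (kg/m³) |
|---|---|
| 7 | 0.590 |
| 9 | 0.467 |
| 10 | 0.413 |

L/D = 11.2

At 9 km, from the table: ρ = 0.467 kg/m³.
In steady level flight, lift balances weight: W = mg = 81300 × 9.81 = 7.9755×10^5 N.
q = ½ρv² = ½ × 0.467 × 218² = 11100 Pa.
CL = W/(q·S) = 7.9755×10^5 / (11100 × 262) = 0.2743.
CD = 0.0214 + 0.0404 × 0.2743² = 0.02444.
L/D = CL/CD = 0.2743 / 0.02444 = 11.2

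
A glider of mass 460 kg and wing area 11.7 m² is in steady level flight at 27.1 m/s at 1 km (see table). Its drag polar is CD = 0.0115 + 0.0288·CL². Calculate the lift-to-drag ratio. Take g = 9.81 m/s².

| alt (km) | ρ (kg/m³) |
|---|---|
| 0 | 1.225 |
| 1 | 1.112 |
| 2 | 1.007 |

L/D = 25.4

At 1 km, from the table: ρ = 1.112 kg/m³.
Level flight ⇒ L = W = m·g = 460 × 9.81 = 4512.6 N.
Dynamic pressure q = 0.5 × 1.112 × 27.1² = 408.3 Pa.
Required CL = L/(qS) = 4512.6/(408.3·11.7) = 0.9446.
CD = 0.0115 + 0.0288 × 0.9446² = 0.03719.
L/D = CL/CD = 0.9446 / 0.03719 = 25.4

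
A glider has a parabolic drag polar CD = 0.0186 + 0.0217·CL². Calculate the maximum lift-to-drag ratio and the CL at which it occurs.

For CD = CD0 + K·CL², (L/D)max occurs at CL* = √(CD0/K) and equals 1/(2√(K·CD0)).
(L/D)max = 1/(2√(0.0217 × 0.0186)) = 1/(2 × 0.02009) = 24.9
CL* = √(0.0186/0.0217) = 0.926

(L/D)max = 24.9, at CL = 0.926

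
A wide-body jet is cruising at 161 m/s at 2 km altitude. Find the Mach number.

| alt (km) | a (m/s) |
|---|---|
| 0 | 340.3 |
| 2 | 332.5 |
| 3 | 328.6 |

At 2 km, from the table: a = 332.5 m/s.
M = v/a = 161 / 332.5 = 0.484

M = 0.484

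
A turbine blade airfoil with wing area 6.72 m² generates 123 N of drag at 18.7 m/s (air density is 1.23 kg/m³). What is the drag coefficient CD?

CD = 0.0851

From D = ½ρv²S·CD, rearranging gives CD = 2D/(ρv²S).
CD = 2 × 123 / (1.23 × 18.7² × 6.72) = 0.0851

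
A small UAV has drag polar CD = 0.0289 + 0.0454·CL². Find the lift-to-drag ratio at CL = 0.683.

CD = 0.0289 + 0.0454 × 0.683² = 0.05008
L/D = CL/CD = 0.683 / 0.05008 = 13.6

L/D = 13.6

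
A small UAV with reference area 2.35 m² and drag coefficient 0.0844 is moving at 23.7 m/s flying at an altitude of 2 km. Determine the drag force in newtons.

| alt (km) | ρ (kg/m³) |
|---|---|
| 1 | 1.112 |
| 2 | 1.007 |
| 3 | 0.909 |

At 2 km, from the table: ρ = 1.007 kg/m³.
Dynamic pressure q = ½ρv² = ½ × 1.007 × 23.7² = 282.8 Pa.
D = q·S·CD = 282.8 × 2.35 × 0.0844 = 56.1 N

D = 56.1 N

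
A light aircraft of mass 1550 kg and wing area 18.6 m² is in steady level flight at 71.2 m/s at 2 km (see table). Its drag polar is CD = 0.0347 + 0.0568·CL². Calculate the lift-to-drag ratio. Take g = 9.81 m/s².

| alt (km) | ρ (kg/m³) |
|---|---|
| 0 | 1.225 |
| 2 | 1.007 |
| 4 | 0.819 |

At 2 km, from the table: ρ = 1.007 kg/m³.
Level flight ⇒ L = W = m·g = 1550 × 9.81 = 15206 N.
q = ½ρv² = ½ × 1.007 × 71.2² = 2552 Pa.
Required CL = L/(qS) = 15206/(2552·18.6) = 0.3203.
CD = 0.0347 + 0.0568 × 0.3203² = 0.04053.
L/D = CL/CD = 0.3203 / 0.04053 = 7.9

L/D = 7.9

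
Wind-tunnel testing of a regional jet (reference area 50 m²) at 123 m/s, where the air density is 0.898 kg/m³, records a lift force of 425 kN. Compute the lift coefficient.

From L = ½ρv²S·CL, rearranging gives CL = 2L/(ρv²S).
CL = 2 × 4.25×10^5 / (0.898 × 123² × 50) = 1.25

CL = 1.25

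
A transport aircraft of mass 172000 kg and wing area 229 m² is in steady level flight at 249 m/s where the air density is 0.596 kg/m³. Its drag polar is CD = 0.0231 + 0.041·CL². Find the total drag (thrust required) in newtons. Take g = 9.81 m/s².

In steady level flight, lift balances weight: W = mg = 172000 × 9.81 = 1.6873×10^6 N.
Dynamic pressure q = 0.5 × 0.596 × 249² = 18480 Pa.
CL = 2W/(ρv²S) = 2×1.6873×10^6/(0.596×249²×229) = 0.3988.
CD = 0.0231 + 0.041 × 0.3988² = 0.02962.
D = q·S·CD = 18480 × 229 × 0.02962 = 1.253×10^5 N

D = 1.25×10^5 N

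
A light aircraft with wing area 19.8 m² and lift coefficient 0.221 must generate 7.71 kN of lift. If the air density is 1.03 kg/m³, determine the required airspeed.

v = 58.5 m/s

L = ½ρv²S·CL ⇒ v = √(2L/(ρ·S·CL))
v = √(2 × 7710 / (1.03 × 19.8 × 0.221)) = √3421 = 58.5 m/s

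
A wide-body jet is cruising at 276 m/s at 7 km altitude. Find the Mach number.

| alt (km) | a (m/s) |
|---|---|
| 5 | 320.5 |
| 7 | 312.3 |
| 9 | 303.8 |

At 7 km, from the table: a = 312.3 m/s.
M = v/a = 276 / 312.3 = 0.884

M = 0.884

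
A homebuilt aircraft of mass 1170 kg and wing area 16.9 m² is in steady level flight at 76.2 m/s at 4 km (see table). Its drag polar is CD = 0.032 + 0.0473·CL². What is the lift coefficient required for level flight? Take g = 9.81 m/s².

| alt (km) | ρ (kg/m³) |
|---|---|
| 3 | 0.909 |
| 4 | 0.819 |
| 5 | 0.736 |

CL = 0.286

At 4 km, from the table: ρ = 0.819 kg/m³.
Weight W = mg = 1170 × 9.81 = 11478 N; in level flight L = W.
q = ½ρv² = ½ × 0.819 × 76.2² = 2378 Pa.
Required CL = L/(qS) = 11478/(2378·16.9) = 0.2856.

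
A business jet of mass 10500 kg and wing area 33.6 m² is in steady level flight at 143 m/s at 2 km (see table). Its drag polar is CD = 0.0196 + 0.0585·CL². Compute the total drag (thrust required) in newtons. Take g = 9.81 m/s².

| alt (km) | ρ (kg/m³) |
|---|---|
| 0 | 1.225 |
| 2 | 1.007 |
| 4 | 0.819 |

D = 8570 N

At 2 km, from the table: ρ = 1.007 kg/m³.
Level flight ⇒ L = W = m·g = 10500 × 9.81 = 1.03×10^5 N.
q = ½ρv² = ½ × 1.007 × 143² = 10300 Pa.
CL = W/(q·S) = 1.03×10^5 / (10300 × 33.6) = 0.2977.
CD = 0.0196 + 0.0585 × 0.2977² = 0.02479.
D = q·S·CD = 10300 × 33.6 × 0.02479 = 8575 N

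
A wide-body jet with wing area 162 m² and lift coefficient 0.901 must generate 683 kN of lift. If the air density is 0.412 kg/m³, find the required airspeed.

v = 151 m/s

L = ½ρv²S·CL ⇒ v = √(2L/(ρ·S·CL))
v = √(2 × 6.83×10^5 / (0.412 × 162 × 0.901)) = √22720 = 151 m/s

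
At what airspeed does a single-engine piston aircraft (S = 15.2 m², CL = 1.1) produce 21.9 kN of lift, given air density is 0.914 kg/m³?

v = 53.5 m/s

L = ½ρv²S·CL ⇒ v = √(2L/(ρ·S·CL))
v = √(2 × 21900 / (0.914 × 15.2 × 1.1)) = √2866 = 53.5 m/s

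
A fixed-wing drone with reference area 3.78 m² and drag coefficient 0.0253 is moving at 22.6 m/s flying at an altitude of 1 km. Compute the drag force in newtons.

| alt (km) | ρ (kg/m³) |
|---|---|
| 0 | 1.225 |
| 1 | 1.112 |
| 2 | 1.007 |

At 1 km, from the table: ρ = 1.112 kg/m³.
D = ½ρv²S·CD = ½ × 1.112 × 22.6² × 3.78 × 0.0253 = 27.2 N

D = 27.2 N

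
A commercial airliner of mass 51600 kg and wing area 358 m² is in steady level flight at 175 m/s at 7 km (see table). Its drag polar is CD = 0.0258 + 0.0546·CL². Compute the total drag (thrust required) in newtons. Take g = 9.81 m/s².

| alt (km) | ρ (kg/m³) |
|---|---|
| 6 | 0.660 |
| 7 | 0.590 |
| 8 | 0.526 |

At 7 km, from the table: ρ = 0.590 kg/m³.
Level flight ⇒ L = W = m·g = 51600 × 9.81 = 5.062×10^5 N.
q = ½ρv² = ½ × 0.59 × 175² = 9034 Pa.
CL = 2W/(ρv²S) = 2×5.062×10^5/(0.59×175²×358) = 0.1565.
CD = 0.0258 + 0.0546 × 0.1565² = 0.02714.
D = q·S·CD = 9034 × 358 × 0.02714 = 87770 N

D = 87800 N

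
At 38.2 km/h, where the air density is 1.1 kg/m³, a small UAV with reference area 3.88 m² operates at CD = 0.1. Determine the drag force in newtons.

Convert speed: v = 38.2 km/h ÷ 3.6 = 10.61 m/s.
Dynamic pressure q = ½ρv² = ½ × 1.1 × 10.61² = 61.93 Pa.
D = q·S·CD = 61.93 × 3.88 × 0.1 = 24 N

D = 24 N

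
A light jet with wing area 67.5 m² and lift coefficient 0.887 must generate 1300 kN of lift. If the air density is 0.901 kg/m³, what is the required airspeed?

v = 220 m/s

L = ½ρv²S·CL ⇒ v = √(2L/(ρ·S·CL))
v = √(2 × 1.3×10^6 / (0.901 × 67.5 × 0.887)) = √48200 = 220 m/s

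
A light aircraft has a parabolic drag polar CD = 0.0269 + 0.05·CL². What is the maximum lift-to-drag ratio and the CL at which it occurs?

For CD = CD0 + K·CL², (L/D)max occurs at CL* = √(CD0/K) and equals 1/(2√(K·CD0)).
(L/D)max = 1/(2√(0.05 × 0.0269)) = 1/(2 × 0.03667) = 13.6
CL* = √(0.0269/0.05) = 0.733

(L/D)max = 13.6, at CL = 0.733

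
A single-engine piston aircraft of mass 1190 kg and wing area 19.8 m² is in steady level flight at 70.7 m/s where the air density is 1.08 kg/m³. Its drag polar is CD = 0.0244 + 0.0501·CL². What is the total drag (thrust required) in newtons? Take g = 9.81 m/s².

In steady level flight, lift balances weight: W = mg = 1190 × 9.81 = 11674 N.
Dynamic pressure q = 0.5 × 1.08 × 70.7² = 2699 Pa.
CL = 2W/(ρv²S) = 2×11674/(1.08×70.7²×19.8) = 0.2184.
CD = 0.0244 + 0.0501 × 0.2184² = 0.02679.
D = q·S·CD = 2699 × 19.8 × 0.02679 = 1432 N

D = 1430 N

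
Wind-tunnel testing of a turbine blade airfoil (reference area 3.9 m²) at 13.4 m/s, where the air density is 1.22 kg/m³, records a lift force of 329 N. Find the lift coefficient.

From L = ½ρv²S·CL, rearranging gives CL = 2L/(ρv²S).
CL = 2 × 329 / (1.22 × 13.4² × 3.9) = 0.77

CL = 0.77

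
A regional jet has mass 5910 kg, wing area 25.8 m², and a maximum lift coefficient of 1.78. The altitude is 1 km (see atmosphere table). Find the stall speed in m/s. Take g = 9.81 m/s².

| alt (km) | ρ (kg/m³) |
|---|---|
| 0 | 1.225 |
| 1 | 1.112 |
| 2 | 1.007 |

V_stall = 47.7 m/s

At 1 km, from the table: ρ = 1.112 kg/m³.
Stall occurs when L = W at CL,max. W = mg = 5910 × 9.81 = 57980 N.
From L = ½ρV²S·CL,max = W: V_stall = √(2W/(ρSCL,max)) = √(2·57980/(1.112·25.8·1.78))
V_stall = √2271 = 47.7 m/s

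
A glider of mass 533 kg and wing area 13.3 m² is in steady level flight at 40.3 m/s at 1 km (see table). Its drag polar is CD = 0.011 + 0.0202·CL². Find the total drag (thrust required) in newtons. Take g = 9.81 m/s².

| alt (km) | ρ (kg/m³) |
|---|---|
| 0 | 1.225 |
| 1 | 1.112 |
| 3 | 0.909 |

At 1 km, from the table: ρ = 1.112 kg/m³.
Weight W = mg = 533 × 9.81 = 5228.7 N; in level flight L = W.
Dynamic pressure q = 0.5 × 1.112 × 40.3² = 903 Pa.
CL = 2W/(ρv²S) = 2×5228.7/(1.112×40.3²×13.3) = 0.4354.
CD = 0.011 + 0.0202 × 0.4354² = 0.01483.
D = q·S·CD = 903 × 13.3 × 0.01483 = 178.1 N

D = 178 N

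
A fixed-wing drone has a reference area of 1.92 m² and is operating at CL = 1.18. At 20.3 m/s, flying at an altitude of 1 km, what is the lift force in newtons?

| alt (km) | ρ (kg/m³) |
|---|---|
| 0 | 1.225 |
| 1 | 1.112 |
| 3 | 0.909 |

At 1 km, from the table: ρ = 1.112 kg/m³.
L = ½ρv²S·CL = ½ × 1.112 × 20.3² × 1.92 × 1.18 = 519 N

L = 519 N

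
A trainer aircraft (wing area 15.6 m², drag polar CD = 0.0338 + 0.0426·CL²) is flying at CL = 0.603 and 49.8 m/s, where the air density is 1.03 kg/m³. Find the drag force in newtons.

D = 982 N

CD = 0.0338 + 0.0426 × 0.603² = 0.04929
D = ½ρv²S·CD = ½ × 1.03 × 49.8² × 15.6 × 0.04929 = 982 N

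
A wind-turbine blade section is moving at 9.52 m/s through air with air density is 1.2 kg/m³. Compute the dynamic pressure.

q = 54.4 Pa

q = ½ρv² = ½ × 1.2 × 9.52² = 54.4 Pa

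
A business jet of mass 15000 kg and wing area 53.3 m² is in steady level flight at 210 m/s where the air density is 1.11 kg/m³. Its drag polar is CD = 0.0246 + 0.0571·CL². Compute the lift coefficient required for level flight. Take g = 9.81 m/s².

In steady level flight, lift balances weight: W = mg = 15000 × 9.81 = 1.4715×10^5 N.
Dynamic pressure q = 0.5 × 1.11 × 210² = 24480 Pa.
CL = W/(q·S) = 1.4715×10^5 / (24480 × 53.3) = 0.1128.

CL = 0.113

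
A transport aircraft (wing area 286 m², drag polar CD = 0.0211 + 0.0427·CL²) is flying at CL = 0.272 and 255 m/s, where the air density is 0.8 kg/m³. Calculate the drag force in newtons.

D = 1.8×10^5 N

CD = 0.0211 + 0.0427 × 0.272² = 0.02426
D = ½ρv²S·CD = ½ × 0.8 × 255² × 286 × 0.02426 = 1.8×10^5 N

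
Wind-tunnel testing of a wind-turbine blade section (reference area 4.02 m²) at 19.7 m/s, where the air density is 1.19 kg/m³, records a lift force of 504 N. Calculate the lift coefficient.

From L = ½ρv²S·CL, rearranging gives CL = 2L/(ρv²S).
CL = 2 × 504 / (1.19 × 19.7² × 4.02) = 0.543

CL = 0.543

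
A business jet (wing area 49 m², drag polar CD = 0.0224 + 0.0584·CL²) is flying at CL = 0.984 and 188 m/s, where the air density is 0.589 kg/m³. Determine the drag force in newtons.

CD = 0.0224 + 0.0584 × 0.984² = 0.07895
D = ½ρv²S·CD = ½ × 0.589 × 188² × 49 × 0.07895 = 40300 N

D = 40300 N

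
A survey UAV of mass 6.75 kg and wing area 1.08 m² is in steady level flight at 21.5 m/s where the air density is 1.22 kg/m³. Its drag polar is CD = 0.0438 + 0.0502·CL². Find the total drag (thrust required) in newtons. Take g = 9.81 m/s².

In steady level flight, lift balances weight: W = mg = 6.75 × 9.81 = 66.218 N.
Dynamic pressure q = 0.5 × 1.22 × 21.5² = 282 Pa.
CL = W/(q·S) = 66.218 / (282 × 1.08) = 0.2174.
CD = 0.0438 + 0.0502 × 0.2174² = 0.04617.
D = q·S·CD = 282 × 1.08 × 0.04617 = 14.06 N

D = 14.1 N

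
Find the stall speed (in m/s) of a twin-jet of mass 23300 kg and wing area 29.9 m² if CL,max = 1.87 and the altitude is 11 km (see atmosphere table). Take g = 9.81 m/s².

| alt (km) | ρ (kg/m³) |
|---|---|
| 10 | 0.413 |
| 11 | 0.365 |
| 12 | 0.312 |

V_stall = 150 m/s

At 11 km, from the table: ρ = 0.365 kg/m³.
Weight W = mg = 23300 × 9.81 = 2.286×10^5 N.
V_stall = √(2W/(ρ·S·CL,max)) = √(2 × 2.286×10^5 / (0.365 × 29.9 × 1.87))
V_stall = √22400 = 150 m/s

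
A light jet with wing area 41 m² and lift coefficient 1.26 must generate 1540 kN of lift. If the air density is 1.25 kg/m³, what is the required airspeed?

L = ½ρv²S·CL ⇒ v = √(2L/(ρ·S·CL))
v = √(2 × 1.54×10^6 / (1.25 × 41 × 1.26)) = √47700 = 218 m/s

v = 218 m/s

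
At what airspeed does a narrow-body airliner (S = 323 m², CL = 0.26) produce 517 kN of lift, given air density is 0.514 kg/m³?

v = 155 m/s

L = ½ρv²S·CL ⇒ v = √(2L/(ρ·S·CL))
v = √(2 × 5.17×10^5 / (0.514 × 323 × 0.26)) = √23950 = 155 m/s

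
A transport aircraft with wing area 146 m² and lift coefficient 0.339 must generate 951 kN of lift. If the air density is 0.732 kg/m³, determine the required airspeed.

v = 229 m/s

L = ½ρv²S·CL ⇒ v = √(2L/(ρ·S·CL))
v = √(2 × 9.51×10^5 / (0.732 × 146 × 0.339)) = √52500 = 229 m/s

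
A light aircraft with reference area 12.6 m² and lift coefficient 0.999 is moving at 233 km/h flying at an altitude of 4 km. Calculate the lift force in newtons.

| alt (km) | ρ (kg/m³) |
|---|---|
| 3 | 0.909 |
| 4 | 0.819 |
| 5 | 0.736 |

At 4 km, from the table: ρ = 0.819 kg/m³.
Convert speed: v = 233 km/h ÷ 3.6 = 64.72 m/s.
L = ½ρv²S·CL = ½ × 0.819 × 64.72² × 12.6 × 0.999 = 21600 N ≈ 21.6 kN

L = 21600 N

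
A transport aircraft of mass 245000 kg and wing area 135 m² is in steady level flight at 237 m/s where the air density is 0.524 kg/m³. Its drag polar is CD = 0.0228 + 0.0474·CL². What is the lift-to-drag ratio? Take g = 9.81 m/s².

L/D = 13.1

In steady level flight, lift balances weight: W = mg = 245000 × 9.81 = 2.4034×10^6 N.
Dynamic pressure q = 0.5 × 0.524 × 237² = 14720 Pa.
Required CL = L/(qS) = 2.4034×10^6/(14720·135) = 1.21.
CD = 0.0228 + 0.0474 × 1.21² = 0.09217.
L/D = CL/CD = 1.21 / 0.09217 = 13.1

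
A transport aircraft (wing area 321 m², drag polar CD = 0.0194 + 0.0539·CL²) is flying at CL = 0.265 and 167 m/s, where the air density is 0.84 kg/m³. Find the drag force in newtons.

D = 87200 N

CD = 0.0194 + 0.0539 × 0.265² = 0.02319
D = ½ρv²S·CD = ½ × 0.84 × 167² × 321 × 0.02319 = 87200 N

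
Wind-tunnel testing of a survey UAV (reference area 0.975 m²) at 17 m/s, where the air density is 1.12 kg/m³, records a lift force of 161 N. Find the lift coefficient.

From L = ½ρv²S·CL, rearranging gives CL = 2L/(ρv²S).
CL = 2 × 161 / (1.12 × 17² × 0.975) = 1.02

CL = 1.02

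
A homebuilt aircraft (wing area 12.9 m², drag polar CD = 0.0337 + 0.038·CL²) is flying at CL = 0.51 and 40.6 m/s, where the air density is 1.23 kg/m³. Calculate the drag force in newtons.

CD = 0.0337 + 0.038 × 0.51² = 0.04358
D = ½ρv²S·CD = ½ × 1.23 × 40.6² × 12.9 × 0.04358 = 570 N

D = 570 N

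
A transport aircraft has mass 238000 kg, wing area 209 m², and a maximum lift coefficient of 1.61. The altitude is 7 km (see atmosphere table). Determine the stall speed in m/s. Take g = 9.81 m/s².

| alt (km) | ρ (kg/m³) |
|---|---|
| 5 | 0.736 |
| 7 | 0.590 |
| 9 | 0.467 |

V_stall = 153 m/s

At 7 km, from the table: ρ = 0.590 kg/m³.
At stall, lift equals weight: L = W = m·g = 238000 × 9.81 = 2.335×10^6 N.
V_stall = √(2W/(ρ·S·CL,max)) = √(2 × 2.335×10^6 / (0.59 × 209 × 1.61))
V_stall = √23520 = 153 m/s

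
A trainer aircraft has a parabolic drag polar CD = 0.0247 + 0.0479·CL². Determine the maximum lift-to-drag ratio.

For CD = CD0 + K·CL², (L/D)max occurs at CL* = √(CD0/K) and equals 1/(2√(K·CD0)).
(L/D)max = 1/(2√(0.0479 × 0.0247)) = 1/(2 × 0.0344) = 14.5

(L/D)max = 14.5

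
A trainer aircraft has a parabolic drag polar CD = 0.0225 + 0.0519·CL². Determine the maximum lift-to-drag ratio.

For CD = CD0 + K·CL², (L/D)max occurs at CL* = √(CD0/K) and equals 1/(2√(K·CD0)).
(L/D)max = 1/(2√(0.0519 × 0.0225)) = 1/(2 × 0.03417) = 14.6

(L/D)max = 14.6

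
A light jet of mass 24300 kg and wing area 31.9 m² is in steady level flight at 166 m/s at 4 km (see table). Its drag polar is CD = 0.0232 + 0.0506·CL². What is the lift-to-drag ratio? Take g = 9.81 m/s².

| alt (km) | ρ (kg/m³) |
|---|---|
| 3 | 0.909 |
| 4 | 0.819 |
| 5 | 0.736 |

At 4 km, from the table: ρ = 0.819 kg/m³.
In steady level flight, lift balances weight: W = mg = 24300 × 9.81 = 2.3838×10^5 N.
q = ½ρv² = ½ × 0.819 × 166² = 11280 Pa.
CL = W/(q·S) = 2.3838×10^5 / (11280 × 31.9) = 0.6622.
CD = 0.0232 + 0.0506 × 0.6622² = 0.04539.
L/D = CL/CD = 0.6622 / 0.04539 = 14.6

L/D = 14.6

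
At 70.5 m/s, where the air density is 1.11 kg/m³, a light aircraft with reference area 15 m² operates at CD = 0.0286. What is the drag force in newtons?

D = 1180 N

D = ½ρv²S·CD = ½ × 1.11 × 70.5² × 15 × 0.0286 = 1180 N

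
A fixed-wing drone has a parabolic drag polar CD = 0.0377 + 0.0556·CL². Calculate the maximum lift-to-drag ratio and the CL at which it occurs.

(L/D)max = 10.9, at CL = 0.823

For CD = CD0 + K·CL², (L/D)max occurs at CL* = √(CD0/K) and equals 1/(2√(K·CD0)).
(L/D)max = 1/(2√(0.0556 × 0.0377)) = 1/(2 × 0.04578) = 10.9
CL* = √(0.0377/0.0556) = 0.823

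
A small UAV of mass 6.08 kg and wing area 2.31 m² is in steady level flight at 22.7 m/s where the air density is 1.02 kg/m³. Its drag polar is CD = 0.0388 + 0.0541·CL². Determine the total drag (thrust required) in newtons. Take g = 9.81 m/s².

Level flight ⇒ L = W = m·g = 6.08 × 9.81 = 59.645 N.
q = ½ρv² = ½ × 1.02 × 22.7² = 262.8 Pa.
CL = W/(q·S) = 59.645 / (262.8 × 2.31) = 0.09825.
CD = 0.0388 + 0.0541 × 0.09825² = 0.03932.
D = q·S·CD = 262.8 × 2.31 × 0.03932 = 23.87 N

D = 23.9 N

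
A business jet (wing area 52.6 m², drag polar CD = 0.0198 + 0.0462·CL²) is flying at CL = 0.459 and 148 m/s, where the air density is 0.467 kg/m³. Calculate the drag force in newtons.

CD = 0.0198 + 0.0462 × 0.459² = 0.02953
D = ½ρv²S·CD = ½ × 0.467 × 148² × 52.6 × 0.02953 = 7950 N

D = 7950 N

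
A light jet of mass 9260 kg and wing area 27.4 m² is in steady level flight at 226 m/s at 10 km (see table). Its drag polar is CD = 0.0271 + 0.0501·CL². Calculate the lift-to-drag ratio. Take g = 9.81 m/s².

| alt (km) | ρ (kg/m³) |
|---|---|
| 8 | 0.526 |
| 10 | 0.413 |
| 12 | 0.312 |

L/D = 9.81

At 10 km, from the table: ρ = 0.413 kg/m³.
In steady level flight, lift balances weight: W = mg = 9260 × 9.81 = 90841 N.
Dynamic pressure q = 0.5 × 0.413 × 226² = 10550 Pa.
CL = 2W/(ρv²S) = 2×90841/(0.413×226²×27.4) = 0.3143.
CD = 0.0271 + 0.0501 × 0.3143² = 0.03205.
L/D = CL/CD = 0.3143 / 0.03205 = 9.81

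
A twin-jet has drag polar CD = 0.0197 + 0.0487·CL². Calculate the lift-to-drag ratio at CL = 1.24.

L/D = 13.1

CD = 0.0197 + 0.0487 × 1.24² = 0.09458
L/D = CL/CD = 1.24 / 0.09458 = 13.1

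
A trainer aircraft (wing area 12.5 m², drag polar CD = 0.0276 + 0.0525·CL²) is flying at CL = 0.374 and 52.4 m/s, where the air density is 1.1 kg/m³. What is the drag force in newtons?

CD = 0.0276 + 0.0525 × 0.374² = 0.03494
D = ½ρv²S·CD = ½ × 1.1 × 52.4² × 12.5 × 0.03494 = 660 N

D = 660 N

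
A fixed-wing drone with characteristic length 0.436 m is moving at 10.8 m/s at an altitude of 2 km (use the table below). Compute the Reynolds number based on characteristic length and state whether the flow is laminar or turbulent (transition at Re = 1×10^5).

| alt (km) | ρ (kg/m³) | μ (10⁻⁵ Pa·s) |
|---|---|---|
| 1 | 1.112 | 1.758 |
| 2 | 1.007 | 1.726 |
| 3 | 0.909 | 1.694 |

At 2 km, from the table: ρ = 1.007 kg/m³, μ = 1.726×10⁻⁵ Pa·s.
Re = ρ·v·c/μ = 1.007 × 10.8 × 0.436 / (1.726×10⁻⁵) = 2.75×10^5
Since 2.75×10^5 > 1×10^5, the flow is turbulent.

Re = 2.75×10^5 (turbulent)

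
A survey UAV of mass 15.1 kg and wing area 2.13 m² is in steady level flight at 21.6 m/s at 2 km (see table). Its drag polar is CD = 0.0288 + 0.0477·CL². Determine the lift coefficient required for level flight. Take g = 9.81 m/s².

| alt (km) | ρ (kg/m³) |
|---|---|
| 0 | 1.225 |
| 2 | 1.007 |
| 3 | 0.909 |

CL = 0.296

At 2 km, from the table: ρ = 1.007 kg/m³.
Weight W = mg = 15.1 × 9.81 = 148.13 N; in level flight L = W.
q = ½ρv² = ½ × 1.007 × 21.6² = 234.9 Pa.
CL = 2W/(ρv²S) = 2×148.13/(1.007×21.6²×2.13) = 0.296.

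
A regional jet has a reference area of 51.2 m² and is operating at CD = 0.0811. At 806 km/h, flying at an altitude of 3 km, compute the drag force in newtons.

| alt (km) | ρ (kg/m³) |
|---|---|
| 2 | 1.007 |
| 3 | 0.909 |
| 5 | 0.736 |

At 3 km, from the table: ρ = 0.909 kg/m³.
Convert speed: v = 806 km/h ÷ 3.6 = 223.9 m/s.
Dynamic pressure q = ½ρv² = ½ × 0.909 × 223.9² = 22780 Pa.
D = q·S·CD = 22780 × 51.2 × 0.0811 = 94600 N ≈ 94.6 kN

D = 94600 N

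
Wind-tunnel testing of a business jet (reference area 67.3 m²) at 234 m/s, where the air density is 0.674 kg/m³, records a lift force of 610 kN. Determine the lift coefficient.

CL = 0.491

From L = ½ρv²S·CL, rearranging gives CL = 2L/(ρv²S).
CL = 2 × 6.1×10^5 / (0.674 × 234² × 67.3) = 0.491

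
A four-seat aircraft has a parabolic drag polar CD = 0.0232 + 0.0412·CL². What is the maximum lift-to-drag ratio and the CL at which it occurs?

For CD = CD0 + K·CL², (L/D)max occurs at CL* = √(CD0/K) and equals 1/(2√(K·CD0)).
(L/D)max = 1/(2√(0.0412 × 0.0232)) = 1/(2 × 0.03092) = 16.2
CL* = √(0.0232/0.0412) = 0.75

(L/D)max = 16.2, at CL = 0.75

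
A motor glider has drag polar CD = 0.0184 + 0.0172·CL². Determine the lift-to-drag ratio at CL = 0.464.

L/D = 21

CD = 0.0184 + 0.0172 × 0.464² = 0.0221
L/D = CL/CD = 0.464 / 0.0221 = 21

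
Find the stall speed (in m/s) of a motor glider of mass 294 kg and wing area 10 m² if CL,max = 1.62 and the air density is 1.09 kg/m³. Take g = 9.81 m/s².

V_stall = 18.1 m/s

Stall occurs when L = W at CL,max. W = mg = 294 × 9.81 = 2884 N.
From L = ½ρV²S·CL,max = W: V_stall = √(2W/(ρSCL,max)) = √(2·2884/(1.09·10·1.62))
V_stall = √326.7 = 18.1 m/s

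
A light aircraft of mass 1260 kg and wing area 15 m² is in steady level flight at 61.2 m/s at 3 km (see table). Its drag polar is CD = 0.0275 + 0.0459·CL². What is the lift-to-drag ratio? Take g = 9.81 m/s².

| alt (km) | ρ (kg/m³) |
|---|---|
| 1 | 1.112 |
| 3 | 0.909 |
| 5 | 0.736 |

At 3 km, from the table: ρ = 0.909 kg/m³.
Level flight ⇒ L = W = m·g = 1260 × 9.81 = 12361 N.
Dynamic pressure q = 0.5 × 0.909 × 61.2² = 1702 Pa.
CL = 2W/(ρv²S) = 2×12361/(0.909×61.2²×15) = 0.4841.
CD = 0.0275 + 0.0459 × 0.4841² = 0.03826.
L/D = CL/CD = 0.4841 / 0.03826 = 12.7

L/D = 12.7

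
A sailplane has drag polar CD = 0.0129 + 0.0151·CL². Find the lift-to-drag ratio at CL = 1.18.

L/D = 34.8

CD = 0.0129 + 0.0151 × 1.18² = 0.03393
L/D = CL/CD = 1.18 / 0.03393 = 34.8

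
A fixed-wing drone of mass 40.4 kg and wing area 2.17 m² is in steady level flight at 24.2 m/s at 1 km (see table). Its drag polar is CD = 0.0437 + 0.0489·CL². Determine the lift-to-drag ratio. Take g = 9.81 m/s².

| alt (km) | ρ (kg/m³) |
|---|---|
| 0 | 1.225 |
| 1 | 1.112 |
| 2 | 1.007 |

L/D = 9.49

At 1 km, from the table: ρ = 1.112 kg/m³.
In steady level flight, lift balances weight: W = mg = 40.4 × 9.81 = 396.32 N.
q = ½ρv² = ½ × 1.112 × 24.2² = 325.6 Pa.
CL = 2W/(ρv²S) = 2×396.32/(1.112×24.2²×2.17) = 0.5609.
CD = 0.0437 + 0.0489 × 0.5609² = 0.05908.
L/D = CL/CD = 0.5609 / 0.05908 = 9.49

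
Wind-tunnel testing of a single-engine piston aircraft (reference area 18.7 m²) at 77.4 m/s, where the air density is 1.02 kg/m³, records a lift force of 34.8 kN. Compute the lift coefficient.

From L = ½ρv²S·CL, rearranging gives CL = 2L/(ρv²S).
CL = 2 × 34800 / (1.02 × 77.4² × 18.7) = 0.609

CL = 0.609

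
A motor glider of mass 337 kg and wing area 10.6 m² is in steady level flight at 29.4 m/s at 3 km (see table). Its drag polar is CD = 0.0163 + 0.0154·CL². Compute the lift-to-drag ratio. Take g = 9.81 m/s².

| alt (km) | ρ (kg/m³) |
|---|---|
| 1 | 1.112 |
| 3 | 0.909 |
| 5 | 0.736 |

At 3 km, from the table: ρ = 0.909 kg/m³.
In steady level flight, lift balances weight: W = mg = 337 × 9.81 = 3306 N.
q = ½ρv² = ½ × 0.909 × 29.4² = 392.9 Pa.
CL = 2W/(ρv²S) = 2×3306/(0.909×29.4²×10.6) = 0.7939.
CD = 0.0163 + 0.0154 × 0.7939² = 0.02601.
L/D = CL/CD = 0.7939 / 0.02601 = 30.5

L/D = 30.5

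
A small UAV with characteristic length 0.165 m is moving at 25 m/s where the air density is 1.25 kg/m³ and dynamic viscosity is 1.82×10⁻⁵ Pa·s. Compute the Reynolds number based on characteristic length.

Re = 2.83×10^5

Re = ρ·v·c/μ = 1.25 × 25 × 0.165 / (1.82×10⁻⁵) = 2.83×10^5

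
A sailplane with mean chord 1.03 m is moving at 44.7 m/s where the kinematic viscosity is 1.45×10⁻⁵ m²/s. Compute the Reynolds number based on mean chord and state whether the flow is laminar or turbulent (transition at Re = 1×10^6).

Re = 3.18×10^6 (turbulent)

Re = v·c/ν = 44.7 × 1.03 / (1.45×10⁻⁵) = 3.18×10^6
Since 3.18×10^6 > 1×10^6, the flow is turbulent.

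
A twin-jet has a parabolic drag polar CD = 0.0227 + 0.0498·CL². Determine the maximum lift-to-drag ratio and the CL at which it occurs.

For CD = CD0 + K·CL², (L/D)max occurs at CL* = √(CD0/K) and equals 1/(2√(K·CD0)).
(L/D)max = 1/(2√(0.0498 × 0.0227)) = 1/(2 × 0.03362) = 14.9
CL* = √(0.0227/0.0498) = 0.675

(L/D)max = 14.9, at CL = 0.675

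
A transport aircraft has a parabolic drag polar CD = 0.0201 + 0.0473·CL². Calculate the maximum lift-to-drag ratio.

(L/D)max = 16.2

For CD = CD0 + K·CL², (L/D)max occurs at CL* = √(CD0/K) and equals 1/(2√(K·CD0)).
(L/D)max = 1/(2√(0.0473 × 0.0201)) = 1/(2 × 0.03083) = 16.2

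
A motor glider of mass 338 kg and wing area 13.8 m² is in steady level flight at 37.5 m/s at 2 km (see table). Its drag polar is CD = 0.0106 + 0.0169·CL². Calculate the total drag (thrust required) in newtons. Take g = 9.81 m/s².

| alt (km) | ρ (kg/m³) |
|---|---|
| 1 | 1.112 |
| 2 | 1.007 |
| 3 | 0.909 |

At 2 km, from the table: ρ = 1.007 kg/m³.
In steady level flight, lift balances weight: W = mg = 338 × 9.81 = 3315.8 N.
q = ½ρv² = ½ × 1.007 × 37.5² = 708 Pa.
Required CL = L/(qS) = 3315.8/(708·13.8) = 0.3393.
CD = 0.0106 + 0.0169 × 0.3393² = 0.01255.
D = q·S·CD = 708 × 13.8 × 0.01255 = 122.6 N

D = 123 N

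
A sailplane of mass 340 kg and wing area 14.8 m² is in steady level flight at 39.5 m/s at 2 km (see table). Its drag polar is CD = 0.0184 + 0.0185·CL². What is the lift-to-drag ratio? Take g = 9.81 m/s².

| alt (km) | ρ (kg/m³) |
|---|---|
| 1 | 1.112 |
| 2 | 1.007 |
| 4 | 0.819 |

L/D = 14.4

At 2 km, from the table: ρ = 1.007 kg/m³.
Level flight ⇒ L = W = m·g = 340 × 9.81 = 3335.4 N.
q = ½ρv² = ½ × 1.007 × 39.5² = 785.6 Pa.
Required CL = L/(qS) = 3335.4/(785.6·14.8) = 0.2869.
CD = 0.0184 + 0.0185 × 0.2869² = 0.01992.
L/D = CL/CD = 0.2869 / 0.01992 = 14.4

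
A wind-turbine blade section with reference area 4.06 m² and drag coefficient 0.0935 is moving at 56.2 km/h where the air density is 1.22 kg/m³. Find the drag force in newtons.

Convert speed: v = 56.2 km/h ÷ 3.6 = 15.61 m/s.
Dynamic pressure q = ½ρv² = ½ × 1.22 × 15.61² = 148.7 Pa.
D = q·S·CD = 148.7 × 4.06 × 0.0935 = 56.4 N

D = 56.4 N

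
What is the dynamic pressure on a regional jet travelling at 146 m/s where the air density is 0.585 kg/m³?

q = ½ρv² = ½ × 0.585 × 146² = 6230 Pa

q = 6230 Pa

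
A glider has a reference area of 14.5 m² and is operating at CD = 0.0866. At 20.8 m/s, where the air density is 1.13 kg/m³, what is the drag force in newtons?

D = 307 N

Dynamic pressure q = ½ρv² = ½ × 1.13 × 20.8² = 244.4 Pa.
D = q·S·CD = 244.4 × 14.5 × 0.0866 = 307 N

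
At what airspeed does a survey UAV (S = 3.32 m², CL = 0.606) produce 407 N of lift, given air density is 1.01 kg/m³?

v = 20 m/s

L = ½ρv²S·CL ⇒ v = √(2L/(ρ·S·CL))
v = √(2 × 407 / (1.01 × 3.32 × 0.606)) = √400.6 = 20 m/s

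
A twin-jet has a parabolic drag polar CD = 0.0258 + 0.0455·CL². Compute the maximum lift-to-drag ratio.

For CD = CD0 + K·CL², (L/D)max occurs at CL* = √(CD0/K) and equals 1/(2√(K·CD0)).
(L/D)max = 1/(2√(0.0455 × 0.0258)) = 1/(2 × 0.03426) = 14.6

(L/D)max = 14.6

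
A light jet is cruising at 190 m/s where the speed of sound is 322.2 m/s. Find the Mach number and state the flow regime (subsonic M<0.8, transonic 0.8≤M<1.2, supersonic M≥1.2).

M = 0.59 (subsonic)

M = v/a = 190 / 322.2 = 0.59
M = 0.59 → subsonic.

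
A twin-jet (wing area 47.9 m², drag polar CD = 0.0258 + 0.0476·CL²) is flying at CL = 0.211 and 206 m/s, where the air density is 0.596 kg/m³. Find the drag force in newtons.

D = 16900 N

CD = 0.0258 + 0.0476 × 0.211² = 0.02792
D = ½ρv²S·CD = ½ × 0.596 × 206² × 47.9 × 0.02792 = 16900 N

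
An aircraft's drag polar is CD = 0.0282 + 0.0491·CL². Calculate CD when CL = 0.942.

CD = 0.0718

CD = 0.0282 + 0.0491 × 0.942² = 0.0282 + 0.04357 = 0.0718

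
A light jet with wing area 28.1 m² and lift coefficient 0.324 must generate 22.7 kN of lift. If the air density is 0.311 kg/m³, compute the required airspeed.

L = ½ρv²S·CL ⇒ v = √(2L/(ρ·S·CL))
v = √(2 × 22700 / (0.311 × 28.1 × 0.324)) = √16030 = 127 m/s

v = 127 m/s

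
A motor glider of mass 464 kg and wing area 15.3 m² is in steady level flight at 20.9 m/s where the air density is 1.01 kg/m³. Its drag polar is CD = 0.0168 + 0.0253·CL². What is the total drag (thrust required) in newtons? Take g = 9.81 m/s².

D = 212 N

In steady level flight, lift balances weight: W = mg = 464 × 9.81 = 4551.8 N.
Dynamic pressure q = 0.5 × 1.01 × 20.9² = 220.6 Pa.
CL = W/(q·S) = 4551.8 / (220.6 × 15.3) = 1.349.
CD = 0.0168 + 0.0253 × 1.349² = 0.06282.
D = q·S·CD = 220.6 × 15.3 × 0.06282 = 212 N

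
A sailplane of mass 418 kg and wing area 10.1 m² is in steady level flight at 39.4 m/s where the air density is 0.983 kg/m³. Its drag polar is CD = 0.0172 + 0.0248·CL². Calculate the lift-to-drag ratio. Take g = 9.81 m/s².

Weight W = mg = 418 × 9.81 = 4100.6 N; in level flight L = W.
Dynamic pressure q = 0.5 × 0.983 × 39.4² = 763 Pa.
CL = 2W/(ρv²S) = 2×4100.6/(0.983×39.4²×10.1) = 0.5321.
CD = 0.0172 + 0.0248 × 0.5321² = 0.02422.
L/D = CL/CD = 0.5321 / 0.02422 = 22

L/D = 22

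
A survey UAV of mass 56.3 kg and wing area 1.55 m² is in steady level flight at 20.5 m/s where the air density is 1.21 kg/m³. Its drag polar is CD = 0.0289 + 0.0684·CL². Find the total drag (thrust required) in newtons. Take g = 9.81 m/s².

D = 64.3 N

Level flight ⇒ L = W = m·g = 56.3 × 9.81 = 552.3 N.
q = ½ρv² = ½ × 1.21 × 20.5² = 254.3 Pa.
CL = 2W/(ρv²S) = 2×552.3/(1.21×20.5²×1.55) = 1.401.
CD = 0.0289 + 0.0684 × 1.401² = 0.1632.
D = q·S·CD = 254.3 × 1.55 × 0.1632 = 64.33 N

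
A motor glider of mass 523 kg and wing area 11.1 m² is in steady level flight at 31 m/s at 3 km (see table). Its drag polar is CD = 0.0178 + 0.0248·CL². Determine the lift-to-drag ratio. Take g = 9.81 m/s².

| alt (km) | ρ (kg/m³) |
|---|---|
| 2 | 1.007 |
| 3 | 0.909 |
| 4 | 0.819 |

At 3 km, from the table: ρ = 0.909 kg/m³.
In steady level flight, lift balances weight: W = mg = 523 × 9.81 = 5130.6 N.
Dynamic pressure q = 0.5 × 0.909 × 31² = 436.8 Pa.
Required CL = L/(qS) = 5130.6/(436.8·11.1) = 1.058.
CD = 0.0178 + 0.0248 × 1.058² = 0.04557.
L/D = CL/CD = 1.058 / 0.04557 = 23.2

L/D = 23.2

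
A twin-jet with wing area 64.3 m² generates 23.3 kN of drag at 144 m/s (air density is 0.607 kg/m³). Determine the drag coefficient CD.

CD = 0.0576

From D = ½ρv²S·CD, rearranging gives CD = 2D/(ρv²S).
CD = 2 × 23300 / (0.607 × 144² × 64.3) = 0.0576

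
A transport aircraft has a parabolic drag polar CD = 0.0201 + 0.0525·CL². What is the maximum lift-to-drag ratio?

For CD = CD0 + K·CL², (L/D)max occurs at CL* = √(CD0/K) and equals 1/(2√(K·CD0)).
(L/D)max = 1/(2√(0.0525 × 0.0201)) = 1/(2 × 0.03248) = 15.4

(L/D)max = 15.4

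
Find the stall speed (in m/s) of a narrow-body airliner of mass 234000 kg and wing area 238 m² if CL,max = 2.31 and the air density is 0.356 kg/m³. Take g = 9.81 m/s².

Stall occurs when L = W at CL,max. W = mg = 234000 × 9.81 = 2.296×10^6 N.
V_stall = √(2W/(ρ·S·CL,max)) = √(2 × 2.296×10^6 / (0.356 × 238 × 2.31))
V_stall = √23460 = 153 m/s

V_stall = 153 m/s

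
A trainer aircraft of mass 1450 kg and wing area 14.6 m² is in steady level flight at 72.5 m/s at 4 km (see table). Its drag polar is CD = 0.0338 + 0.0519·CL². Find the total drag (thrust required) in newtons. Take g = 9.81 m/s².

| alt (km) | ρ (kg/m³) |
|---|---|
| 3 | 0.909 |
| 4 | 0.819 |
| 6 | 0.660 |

At 4 km, from the table: ρ = 0.819 kg/m³.
Weight W = mg = 1450 × 9.81 = 14224 N; in level flight L = W.
q = ½ρv² = ½ × 0.819 × 72.5² = 2152 Pa.
CL = W/(q·S) = 14224 / (2152 × 14.6) = 0.4526.
CD = 0.0338 + 0.0519 × 0.4526² = 0.04443.
D = q·S·CD = 2152 × 14.6 × 0.04443 = 1396 N

D = 1400 N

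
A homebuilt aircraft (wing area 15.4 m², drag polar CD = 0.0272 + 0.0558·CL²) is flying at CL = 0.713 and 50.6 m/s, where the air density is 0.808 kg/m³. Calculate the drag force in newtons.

D = 885 N

CD = 0.0272 + 0.0558 × 0.713² = 0.05557
D = ½ρv²S·CD = ½ × 0.808 × 50.6² × 15.4 × 0.05557 = 885 N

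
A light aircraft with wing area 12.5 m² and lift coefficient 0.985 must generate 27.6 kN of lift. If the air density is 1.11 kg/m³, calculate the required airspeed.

v = 63.6 m/s

L = ½ρv²S·CL ⇒ v = √(2L/(ρ·S·CL))
v = √(2 × 27600 / (1.11 × 12.5 × 0.985)) = √4039 = 63.6 m/s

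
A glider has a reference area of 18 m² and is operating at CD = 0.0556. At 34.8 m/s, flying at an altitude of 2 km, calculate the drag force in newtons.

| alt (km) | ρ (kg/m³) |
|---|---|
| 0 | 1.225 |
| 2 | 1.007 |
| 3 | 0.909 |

D = 610 N

At 2 km, from the table: ρ = 1.007 kg/m³.
D = ½ρv²S·CD = ½ × 1.007 × 34.8² × 18 × 0.0556 = 610 N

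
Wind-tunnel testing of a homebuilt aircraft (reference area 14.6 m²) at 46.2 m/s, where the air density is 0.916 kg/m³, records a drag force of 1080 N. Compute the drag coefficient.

From D = ½ρv²S·CD, rearranging gives CD = 2D/(ρv²S).
CD = 2 × 1080 / (0.916 × 46.2² × 14.6) = 0.0757

CD = 0.0757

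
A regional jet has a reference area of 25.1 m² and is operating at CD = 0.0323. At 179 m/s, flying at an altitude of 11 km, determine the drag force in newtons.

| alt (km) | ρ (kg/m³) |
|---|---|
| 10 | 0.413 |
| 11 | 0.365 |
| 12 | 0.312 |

At 11 km, from the table: ρ = 0.365 kg/m³.
Dynamic pressure q = ½ρv² = ½ × 0.365 × 179² = 5847 Pa.
D = q·S·CD = 5847 × 25.1 × 0.0323 = 4740 N

D = 4740 N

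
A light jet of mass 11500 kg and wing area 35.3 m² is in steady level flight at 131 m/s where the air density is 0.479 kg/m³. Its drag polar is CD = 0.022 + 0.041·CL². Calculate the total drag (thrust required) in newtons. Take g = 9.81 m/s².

Level flight ⇒ L = W = m·g = 11500 × 9.81 = 1.1282×10^5 N.
q = ½ρv² = ½ × 0.479 × 131² = 4110 Pa.
Required CL = L/(qS) = 1.1282×10^5/(4110·35.3) = 0.7776.
CD = 0.022 + 0.041 × 0.7776² = 0.04679.
D = q·S·CD = 4110 × 35.3 × 0.04679 = 6788 N

D = 6790 N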